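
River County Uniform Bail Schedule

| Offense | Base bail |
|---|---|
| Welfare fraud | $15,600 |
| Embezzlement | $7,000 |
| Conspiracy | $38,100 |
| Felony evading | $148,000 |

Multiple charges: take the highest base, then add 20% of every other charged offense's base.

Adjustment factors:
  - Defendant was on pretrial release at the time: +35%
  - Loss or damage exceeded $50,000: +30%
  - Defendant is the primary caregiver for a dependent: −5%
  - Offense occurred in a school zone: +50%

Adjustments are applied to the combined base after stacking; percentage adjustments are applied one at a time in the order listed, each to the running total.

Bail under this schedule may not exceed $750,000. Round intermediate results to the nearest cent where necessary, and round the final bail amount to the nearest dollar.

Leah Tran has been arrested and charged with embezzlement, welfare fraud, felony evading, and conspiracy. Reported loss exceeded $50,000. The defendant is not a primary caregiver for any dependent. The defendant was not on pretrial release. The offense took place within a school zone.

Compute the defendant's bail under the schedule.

Base amounts from the schedule: embezzlement $7,000; welfare fraud $15,600; felony evading $148,000; conspiracy $38,100.
Stacking rule: highest base plus 20% of each additional charge. Highest is felony evading at $148,000. Additional: $7,000 × 20% = $1,400; $15,600 × 20% = $3,120; $38,100 × 20% = $7,620. Combined base = $148,000 + $12,140 = $160,140.
Loss or damage exceeded $50,000 (+30%): $160,140 × 1.3 = $208,182.
Offense occurred in a school zone (+50%): $208,182 × 1.5 = $312,273.
$312,273 is within the $750,000 maximum.

$312,273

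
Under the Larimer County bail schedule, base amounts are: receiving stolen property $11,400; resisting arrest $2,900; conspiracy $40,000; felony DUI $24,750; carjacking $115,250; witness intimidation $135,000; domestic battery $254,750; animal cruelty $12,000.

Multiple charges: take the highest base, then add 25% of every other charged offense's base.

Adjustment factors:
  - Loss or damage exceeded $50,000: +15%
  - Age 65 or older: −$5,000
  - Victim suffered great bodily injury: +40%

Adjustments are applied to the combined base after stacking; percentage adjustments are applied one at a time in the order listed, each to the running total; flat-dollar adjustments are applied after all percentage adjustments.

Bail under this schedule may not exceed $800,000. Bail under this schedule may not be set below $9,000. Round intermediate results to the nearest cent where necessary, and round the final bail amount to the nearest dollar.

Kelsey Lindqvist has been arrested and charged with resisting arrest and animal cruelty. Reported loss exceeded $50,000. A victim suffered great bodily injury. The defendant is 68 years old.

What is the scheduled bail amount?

$15,487

Base amounts from the schedule: resisting arrest $2,900; animal cruelty $12,000.
Stacking rule: highest base plus 25% of each additional charge. Highest is animal cruelty at $12,000. Additional: $2,900 × 25% = $725. Combined base = $12,000 + $725 = $12,725.
Loss or damage exceeded $50,000 (+15%): $12,725 × 1.15 = $14,633.75.
Victim suffered great bodily injury (+40%): $14,633.75 × 1.4 = $20,487.25.
Age 65 or older (−$5,000 flat): $20,487.25 − $5,000 = $15,487.25.
$15,487.25 is within the $800,000 maximum.
$15,487.25 is at or above the $9,000 minimum.
Rounded to the nearest dollar: $15,487.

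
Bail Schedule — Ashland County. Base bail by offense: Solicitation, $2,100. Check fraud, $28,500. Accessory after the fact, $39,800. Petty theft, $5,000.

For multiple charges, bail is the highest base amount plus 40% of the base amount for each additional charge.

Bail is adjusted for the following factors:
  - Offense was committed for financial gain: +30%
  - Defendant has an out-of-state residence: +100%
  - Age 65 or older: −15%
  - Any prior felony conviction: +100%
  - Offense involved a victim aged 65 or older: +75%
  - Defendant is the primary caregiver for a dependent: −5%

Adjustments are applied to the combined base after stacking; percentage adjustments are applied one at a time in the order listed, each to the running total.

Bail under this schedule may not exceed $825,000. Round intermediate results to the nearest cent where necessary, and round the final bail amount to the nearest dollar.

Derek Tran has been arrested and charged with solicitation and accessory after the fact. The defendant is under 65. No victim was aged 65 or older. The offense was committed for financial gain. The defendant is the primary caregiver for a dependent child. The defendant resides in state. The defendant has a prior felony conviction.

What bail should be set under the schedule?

Base amounts from the schedule: solicitation $2,100; accessory after the fact $39,800.
Stacking rule: highest base plus 40% of each additional charge. Highest is accessory after the fact at $39,800. Additional: $2,100 × 40% = $840. Combined base = $39,800 + $840 = $40,640.
Offense was committed for financial gain (+30%): $40,640 × 1.3 = $52,832.
Any prior felony conviction (+100%): $52,832 × 2 = $105,664.
Defendant is the primary caregiver for a dependent (−5%): $105,664 × 0.95 = $100,380.80.
$100,380.80 is within the $825,000 maximum.
Rounded to the nearest dollar: $100,381.

$100,381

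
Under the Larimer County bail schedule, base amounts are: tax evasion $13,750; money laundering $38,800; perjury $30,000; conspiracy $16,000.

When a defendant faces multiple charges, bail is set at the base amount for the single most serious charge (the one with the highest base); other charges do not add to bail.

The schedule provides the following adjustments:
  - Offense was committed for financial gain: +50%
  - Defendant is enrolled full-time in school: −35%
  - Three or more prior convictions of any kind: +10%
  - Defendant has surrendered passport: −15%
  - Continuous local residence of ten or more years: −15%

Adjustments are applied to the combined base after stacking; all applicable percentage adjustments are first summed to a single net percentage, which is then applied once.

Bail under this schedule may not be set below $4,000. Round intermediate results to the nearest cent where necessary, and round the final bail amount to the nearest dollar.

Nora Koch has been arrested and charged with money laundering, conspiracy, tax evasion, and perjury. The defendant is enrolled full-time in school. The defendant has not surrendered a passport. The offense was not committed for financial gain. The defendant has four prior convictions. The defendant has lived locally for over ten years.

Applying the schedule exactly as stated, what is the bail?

$23,280

Base amounts from the schedule: money laundering $38,800; conspiracy $16,000; tax evasion $13,750; perjury $30,000.
Stacking rule: use the highest base only. Highest is money laundering at $38,800. Combined base = $38,800.
Net percentage adjustment: −35% +10% −15% = −40%. $38,800 × 0.6 = $23,280.
$23,280 is at or above the $4,000 minimum.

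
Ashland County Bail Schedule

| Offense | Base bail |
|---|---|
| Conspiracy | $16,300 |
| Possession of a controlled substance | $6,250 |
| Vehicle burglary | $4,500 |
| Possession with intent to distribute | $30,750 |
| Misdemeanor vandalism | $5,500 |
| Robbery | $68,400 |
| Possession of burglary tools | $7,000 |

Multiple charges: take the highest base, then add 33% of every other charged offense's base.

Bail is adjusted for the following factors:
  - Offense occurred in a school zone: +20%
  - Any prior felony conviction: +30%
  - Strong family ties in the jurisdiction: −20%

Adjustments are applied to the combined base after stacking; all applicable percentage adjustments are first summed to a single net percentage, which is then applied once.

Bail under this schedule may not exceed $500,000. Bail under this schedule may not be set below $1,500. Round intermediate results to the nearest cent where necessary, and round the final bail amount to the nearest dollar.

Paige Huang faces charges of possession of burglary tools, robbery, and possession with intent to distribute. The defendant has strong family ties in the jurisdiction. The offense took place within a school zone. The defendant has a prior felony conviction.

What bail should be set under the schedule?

$105,115

Base amounts from the schedule: possession of burglary tools $7,000; robbery $68,400; possession with intent to distribute $30,750.
Stacking rule: highest base plus 33% of each additional charge. Highest is robbery at $68,400. Additional: $7,000 × 33% = $2,310; $30,750 × 33% = $10,147.50. Combined base = $68,400 + $12,457.50 = $80,857.50.
Net percentage adjustment: +20% +30% −20% = +30%. $80,857.50 × 1.3 = $105,114.75.
$105,114.75 is within the $500,000 maximum.
$105,114.75 is at or above the $1,500 minimum.
Rounded to the nearest dollar: $105,115.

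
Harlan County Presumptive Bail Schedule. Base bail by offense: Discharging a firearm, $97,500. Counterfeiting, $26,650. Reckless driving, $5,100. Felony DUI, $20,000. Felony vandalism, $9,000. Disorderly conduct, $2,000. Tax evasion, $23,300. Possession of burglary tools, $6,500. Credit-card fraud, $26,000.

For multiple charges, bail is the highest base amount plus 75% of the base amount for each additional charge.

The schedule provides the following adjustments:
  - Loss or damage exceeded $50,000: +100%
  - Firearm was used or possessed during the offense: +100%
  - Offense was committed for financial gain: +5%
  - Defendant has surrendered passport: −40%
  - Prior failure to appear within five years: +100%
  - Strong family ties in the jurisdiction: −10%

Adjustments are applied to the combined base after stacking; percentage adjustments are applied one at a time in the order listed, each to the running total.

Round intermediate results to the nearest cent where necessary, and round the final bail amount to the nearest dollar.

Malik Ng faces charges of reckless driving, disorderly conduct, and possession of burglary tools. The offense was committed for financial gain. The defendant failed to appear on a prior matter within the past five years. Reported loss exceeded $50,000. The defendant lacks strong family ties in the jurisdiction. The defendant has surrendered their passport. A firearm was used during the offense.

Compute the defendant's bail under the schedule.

$59,598

Base amounts from the schedule: reckless driving $5,100; disorderly conduct $2,000; possession of burglary tools $6,500.
Stacking rule: highest base plus 75% of each additional charge. Highest is possession of burglary tools at $6,500. Additional: $5,100 × 75% = $3,825; $2,000 × 75% = $1,500. Combined base = $6,500 + $5,325 = $11,825.
Loss or damage exceeded $50,000 (+100%): $11,825 × 2 = $23,650.
Firearm was used or possessed during the offense (+100%): $23,650 × 2 = $47,300.
Offense was committed for financial gain (+5%): $47,300 × 1.05 = $49,665.
Defendant has surrendered passport (−40%): $49,665 × 0.6 = $29,799.
Prior failure to appear within five years (+100%): $29,799 × 2 = $59,598.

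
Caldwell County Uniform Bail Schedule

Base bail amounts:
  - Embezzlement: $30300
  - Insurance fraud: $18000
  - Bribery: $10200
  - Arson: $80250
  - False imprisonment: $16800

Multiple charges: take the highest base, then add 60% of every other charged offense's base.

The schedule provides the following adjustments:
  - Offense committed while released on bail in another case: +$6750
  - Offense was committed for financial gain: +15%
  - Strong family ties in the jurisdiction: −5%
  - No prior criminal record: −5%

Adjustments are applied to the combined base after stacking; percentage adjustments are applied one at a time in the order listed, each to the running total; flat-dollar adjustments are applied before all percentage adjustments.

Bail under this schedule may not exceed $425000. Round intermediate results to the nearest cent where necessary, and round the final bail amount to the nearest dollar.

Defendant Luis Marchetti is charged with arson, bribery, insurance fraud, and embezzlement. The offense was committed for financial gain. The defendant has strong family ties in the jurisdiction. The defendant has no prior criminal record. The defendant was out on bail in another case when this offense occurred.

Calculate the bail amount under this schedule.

Base amounts from the schedule: arson $80250; bribery $10200; insurance fraud $18000; embezzlement $30300.
Stacking rule: highest base plus 60% of each additional charge. Highest is arson at $80250. Additional: $10200 × 60% = $6120; $18000 × 60% = $10800; $30300 × 60% = $18180. Combined base = $80250 + $35100 = $115350.
Offense committed while released on bail in another case (+$6750 flat): $115350 + $6750 = $122100.
Offense was committed for financial gain (+15%): $122100 × 1.15 = $140415.
Strong family ties in the jurisdiction (−5%): $140415 × 0.95 = $133394.25.
No prior criminal record (−5%): $133394.25 × 0.95 = $126724.54.
$126724.54 is within the $425000 maximum.
Rounded to the nearest dollar: $126725.

$126725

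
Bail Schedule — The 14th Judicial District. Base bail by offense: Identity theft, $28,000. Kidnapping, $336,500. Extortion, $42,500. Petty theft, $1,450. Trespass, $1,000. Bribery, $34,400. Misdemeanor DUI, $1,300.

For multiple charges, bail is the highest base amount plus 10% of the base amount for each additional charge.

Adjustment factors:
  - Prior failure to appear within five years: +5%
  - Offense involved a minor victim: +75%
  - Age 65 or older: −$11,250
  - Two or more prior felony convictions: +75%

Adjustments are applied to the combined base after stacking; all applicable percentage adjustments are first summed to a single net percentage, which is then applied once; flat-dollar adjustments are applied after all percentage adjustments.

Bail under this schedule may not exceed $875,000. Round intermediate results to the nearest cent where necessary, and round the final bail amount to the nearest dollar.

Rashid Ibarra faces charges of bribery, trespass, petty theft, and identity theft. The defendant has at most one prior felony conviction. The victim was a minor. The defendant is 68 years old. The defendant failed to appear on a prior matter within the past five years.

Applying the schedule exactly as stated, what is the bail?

$56,151

Base amounts from the schedule: bribery $34,400; trespass $1,000; petty theft $1,450; identity theft $28,000.
Stacking rule: highest base plus 10% of each additional charge. Highest is bribery at $34,400. Additional: $1,000 × 10% = $100; $1,450 × 10% = $145; $28,000 × 10% = $2,800. Combined base = $34,400 + $3,045 = $37,445.
Net percentage adjustment: +5% +75% = +80%. $37,445 × 1.8 = $67,401.
Age 65 or older (−$11,250 flat): $67,401 − $11,250 = $56,151.
$56,151 is within the $875,000 maximum.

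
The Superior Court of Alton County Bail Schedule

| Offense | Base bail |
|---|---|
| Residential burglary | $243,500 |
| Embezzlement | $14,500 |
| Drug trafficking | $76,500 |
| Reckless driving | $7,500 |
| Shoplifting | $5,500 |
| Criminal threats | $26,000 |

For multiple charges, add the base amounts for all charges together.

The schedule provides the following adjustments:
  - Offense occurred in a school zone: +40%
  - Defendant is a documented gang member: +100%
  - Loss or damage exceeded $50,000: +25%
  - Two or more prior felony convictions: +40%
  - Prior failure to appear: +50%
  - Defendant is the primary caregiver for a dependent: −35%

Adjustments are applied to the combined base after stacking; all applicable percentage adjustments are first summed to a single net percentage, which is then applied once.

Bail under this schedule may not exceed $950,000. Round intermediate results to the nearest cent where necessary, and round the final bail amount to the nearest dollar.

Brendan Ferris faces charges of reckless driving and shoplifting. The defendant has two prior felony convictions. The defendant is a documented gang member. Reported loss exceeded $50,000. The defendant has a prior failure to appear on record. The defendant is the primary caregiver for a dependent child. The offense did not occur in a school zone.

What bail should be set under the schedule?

$36,400

Base amounts from the schedule: reckless driving $7,500; shoplifting $5,500.
Stacking rule: sum of all bases. $7,500 + $5,500 = $13,000.
Net percentage adjustment: +100% +25% +40% +50% −35% = +180%. $13,000 × 2.8 = $36,400.
$36,400 is within the $950,000 maximum.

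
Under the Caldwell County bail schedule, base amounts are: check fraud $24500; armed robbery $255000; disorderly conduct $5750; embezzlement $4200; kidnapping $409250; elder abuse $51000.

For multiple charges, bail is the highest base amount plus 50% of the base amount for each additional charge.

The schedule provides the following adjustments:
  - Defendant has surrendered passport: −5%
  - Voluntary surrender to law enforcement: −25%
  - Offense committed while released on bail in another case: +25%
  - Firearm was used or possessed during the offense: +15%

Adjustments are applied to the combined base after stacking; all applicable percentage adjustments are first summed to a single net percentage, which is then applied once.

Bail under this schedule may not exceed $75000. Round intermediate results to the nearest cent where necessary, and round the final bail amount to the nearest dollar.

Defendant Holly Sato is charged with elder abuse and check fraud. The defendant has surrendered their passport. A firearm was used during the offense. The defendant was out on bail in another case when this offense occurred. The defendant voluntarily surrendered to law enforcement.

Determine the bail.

Base amounts from the schedule: elder abuse $51000; check fraud $24500.
Stacking rule: highest base plus 50% of each additional charge. Highest is elder abuse at $51000. Additional: $24500 × 50% = $12250. Combined base = $51000 + $12250 = $63250.
Net percentage adjustment: −5% −25% +25% +15% = +10%. $63250 × 1.1 = $69575.
$69575 is within the $75000 maximum.

$69575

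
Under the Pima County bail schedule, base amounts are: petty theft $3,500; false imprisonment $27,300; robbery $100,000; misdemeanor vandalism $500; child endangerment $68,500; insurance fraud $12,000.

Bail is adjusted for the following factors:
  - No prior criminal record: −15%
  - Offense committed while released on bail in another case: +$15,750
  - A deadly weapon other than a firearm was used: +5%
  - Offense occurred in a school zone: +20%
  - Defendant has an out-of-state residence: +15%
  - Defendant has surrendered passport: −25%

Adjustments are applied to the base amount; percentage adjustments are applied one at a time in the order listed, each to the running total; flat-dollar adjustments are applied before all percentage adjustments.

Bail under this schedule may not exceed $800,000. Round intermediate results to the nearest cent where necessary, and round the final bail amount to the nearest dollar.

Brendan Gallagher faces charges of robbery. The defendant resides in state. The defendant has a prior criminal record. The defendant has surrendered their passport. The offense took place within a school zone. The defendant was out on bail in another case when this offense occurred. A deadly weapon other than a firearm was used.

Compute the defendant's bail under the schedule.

Base amounts from the schedule: robbery $100,000.
Single charge. Combined base = $100,000.
Offense committed while released on bail in another case (+$15,750 flat): $100,000 + $15,750 = $115,750.
A deadly weapon other than a firearm was used (+5%): $115,750 × 1.05 = $121,537.50.
Offense occurred in a school zone (+20%): $121,537.50 × 1.2 = $145,845.
Defendant has surrendered passport (−25%): $145,845 × 0.75 = $109,383.75.
$109,383.75 is within the $800,000 maximum.
Rounded to the nearest dollar: $109,384.

$109,384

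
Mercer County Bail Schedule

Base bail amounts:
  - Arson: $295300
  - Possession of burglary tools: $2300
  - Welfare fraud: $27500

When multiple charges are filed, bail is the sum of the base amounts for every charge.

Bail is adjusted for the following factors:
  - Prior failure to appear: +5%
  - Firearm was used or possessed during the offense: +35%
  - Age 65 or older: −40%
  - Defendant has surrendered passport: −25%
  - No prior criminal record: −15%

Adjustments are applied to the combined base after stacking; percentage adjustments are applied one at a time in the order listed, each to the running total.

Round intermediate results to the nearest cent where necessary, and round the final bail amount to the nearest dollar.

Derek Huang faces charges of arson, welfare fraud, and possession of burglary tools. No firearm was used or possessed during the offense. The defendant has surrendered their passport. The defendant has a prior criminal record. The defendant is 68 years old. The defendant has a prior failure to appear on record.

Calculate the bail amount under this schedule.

Base amounts from the schedule: arson $295300; welfare fraud $27500; possession of burglary tools $2300.
Stacking rule: sum of all bases. $295300 + $27500 + $2300 = $325100.
Prior failure to appear (+5%): $325100 × 1.05 = $341355.
Age 65 or older (−40%): $341355 × 0.6 = $204813.
Defendant has surrendered passport (−25%): $204813 × 0.75 = $153609.75.
Rounded to the nearest dollar: $153610.

$153610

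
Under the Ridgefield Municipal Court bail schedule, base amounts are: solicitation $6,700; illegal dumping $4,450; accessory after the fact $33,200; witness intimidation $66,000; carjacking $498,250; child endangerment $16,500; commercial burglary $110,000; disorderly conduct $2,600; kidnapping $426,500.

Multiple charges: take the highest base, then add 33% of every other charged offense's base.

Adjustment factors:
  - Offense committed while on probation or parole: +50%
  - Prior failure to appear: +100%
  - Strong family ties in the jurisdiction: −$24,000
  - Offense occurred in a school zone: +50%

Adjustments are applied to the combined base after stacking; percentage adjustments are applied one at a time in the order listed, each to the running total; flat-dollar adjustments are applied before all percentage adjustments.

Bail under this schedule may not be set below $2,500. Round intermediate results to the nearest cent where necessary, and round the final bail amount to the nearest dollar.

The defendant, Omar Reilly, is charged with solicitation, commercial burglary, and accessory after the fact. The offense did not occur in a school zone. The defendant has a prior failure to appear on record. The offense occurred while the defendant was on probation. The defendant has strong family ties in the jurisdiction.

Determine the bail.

$297,501

Base amounts from the schedule: solicitation $6,700; commercial burglary $110,000; accessory after the fact $33,200.
Stacking rule: highest base plus 33% of each additional charge. Highest is commercial burglary at $110,000. Additional: $6,700 × 33% = $2,211; $33,200 × 33% = $10,956. Combined base = $110,000 + $13,167 = $123,167.
Strong family ties in the jurisdiction (−$24,000 flat): $123,167 − $24,000 = $99,167.
Offense committed while on probation or parole (+50%): $99,167 × 1.5 = $148,750.50.
Prior failure to appear (+100%): $148,750.50 × 2 = $297,501.
$297,501 is at or above the $2,500 minimum.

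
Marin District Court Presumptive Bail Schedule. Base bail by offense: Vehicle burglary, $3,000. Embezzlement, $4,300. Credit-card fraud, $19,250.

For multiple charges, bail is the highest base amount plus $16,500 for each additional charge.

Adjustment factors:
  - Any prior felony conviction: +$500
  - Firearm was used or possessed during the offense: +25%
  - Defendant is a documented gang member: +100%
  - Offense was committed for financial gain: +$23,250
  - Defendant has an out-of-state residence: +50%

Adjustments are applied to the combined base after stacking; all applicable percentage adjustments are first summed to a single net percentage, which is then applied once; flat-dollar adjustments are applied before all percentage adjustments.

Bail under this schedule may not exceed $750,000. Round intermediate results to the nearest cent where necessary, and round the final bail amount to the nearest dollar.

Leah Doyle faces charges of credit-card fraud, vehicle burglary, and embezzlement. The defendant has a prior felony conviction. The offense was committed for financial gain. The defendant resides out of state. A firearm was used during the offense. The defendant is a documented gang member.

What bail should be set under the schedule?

Base amounts from the schedule: credit-card fraud $19,250; vehicle burglary $3,000; embezzlement $4,300.
Stacking rule: highest base plus $16,500 per additional charge. Highest is credit-card fraud at $19,250; 2 additional charges → +$33,000. Combined base = $52,250.
Any prior felony conviction (+$500 flat): $52,250 + $500 = $52,750.
Offense was committed for financial gain (+$23,250 flat): $52,750 + $23,250 = $76,000.
Net percentage adjustment: +25% +100% +50% = +175%. $76,000 × 2.75 = $209,000.
$209,000 is within the $750,000 maximum.

$209,000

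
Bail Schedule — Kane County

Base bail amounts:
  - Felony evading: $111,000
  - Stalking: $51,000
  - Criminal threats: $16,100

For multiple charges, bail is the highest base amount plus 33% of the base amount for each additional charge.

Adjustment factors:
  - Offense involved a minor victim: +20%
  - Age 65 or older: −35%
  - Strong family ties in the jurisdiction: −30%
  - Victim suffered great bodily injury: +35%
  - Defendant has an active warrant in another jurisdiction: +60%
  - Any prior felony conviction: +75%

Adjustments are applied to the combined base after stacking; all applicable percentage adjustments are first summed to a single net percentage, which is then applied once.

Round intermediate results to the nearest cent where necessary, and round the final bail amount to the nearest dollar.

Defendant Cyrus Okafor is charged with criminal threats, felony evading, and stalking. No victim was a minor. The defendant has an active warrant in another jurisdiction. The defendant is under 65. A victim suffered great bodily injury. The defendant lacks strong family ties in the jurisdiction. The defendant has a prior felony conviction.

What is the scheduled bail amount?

$359,486

Base amounts from the schedule: criminal threats $16,100; felony evading $111,000; stalking $51,000.
Stacking rule: highest base plus 33% of each additional charge. Highest is felony evading at $111,000. Additional: $16,100 × 33% = $5,313; $51,000 × 33% = $16,830. Combined base = $111,000 + $22,143 = $133,143.
Net percentage adjustment: +35% +60% +75% = +170%. $133,143 × 2.7 = $359,486.10.
Rounded to the nearest dollar: $359,486.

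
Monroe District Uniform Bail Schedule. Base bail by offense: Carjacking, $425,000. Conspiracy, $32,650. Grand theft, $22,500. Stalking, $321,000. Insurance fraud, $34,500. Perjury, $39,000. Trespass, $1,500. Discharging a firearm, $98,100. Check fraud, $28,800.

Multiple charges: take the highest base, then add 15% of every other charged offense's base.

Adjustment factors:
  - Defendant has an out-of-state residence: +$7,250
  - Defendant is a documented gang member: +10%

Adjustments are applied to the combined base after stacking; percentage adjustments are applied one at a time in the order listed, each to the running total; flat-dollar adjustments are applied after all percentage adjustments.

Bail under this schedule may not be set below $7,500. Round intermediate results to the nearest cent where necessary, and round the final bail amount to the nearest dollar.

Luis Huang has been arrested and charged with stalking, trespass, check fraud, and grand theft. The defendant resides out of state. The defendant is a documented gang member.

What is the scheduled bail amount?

Base amounts from the schedule: stalking $321,000; trespass $1,500; check fraud $28,800; grand theft $22,500.
Stacking rule: highest base plus 15% of each additional charge. Highest is stalking at $321,000. Additional: $1,500 × 15% = $225; $28,800 × 15% = $4,320; $22,500 × 15% = $3,375. Combined base = $321,000 + $7,920 = $328,920.
Defendant is a documented gang member (+10%): $328,920 × 1.1 = $361,812.
Defendant has an out-of-state residence (+$7,250 flat): $361,812 + $7,250 = $369,062.
$369,062 is at or above the $7,500 minimum.

$369,062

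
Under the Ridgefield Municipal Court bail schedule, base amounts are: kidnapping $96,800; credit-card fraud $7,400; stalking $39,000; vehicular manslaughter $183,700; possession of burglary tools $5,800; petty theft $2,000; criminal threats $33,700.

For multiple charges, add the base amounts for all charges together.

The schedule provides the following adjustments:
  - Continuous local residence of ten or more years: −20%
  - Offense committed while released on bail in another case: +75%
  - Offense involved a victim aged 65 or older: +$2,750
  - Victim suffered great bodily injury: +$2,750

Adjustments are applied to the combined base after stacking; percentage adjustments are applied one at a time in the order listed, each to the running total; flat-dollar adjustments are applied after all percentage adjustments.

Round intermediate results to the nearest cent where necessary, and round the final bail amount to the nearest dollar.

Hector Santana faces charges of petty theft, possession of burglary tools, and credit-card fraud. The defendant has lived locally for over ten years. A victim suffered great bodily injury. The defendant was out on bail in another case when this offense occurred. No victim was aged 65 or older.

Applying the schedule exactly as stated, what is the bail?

Base amounts from the schedule: petty theft $2,000; possession of burglary tools $5,800; credit-card fraud $7,400.
Stacking rule: sum of all bases. $2,000 + $5,800 + $7,400 = $15,200.
Continuous local residence of ten or more years (−20%): $15,200 × 0.8 = $12,160.
Offense committed while released on bail in another case (+75%): $12,160 × 1.75 = $21,280.
Victim suffered great bodily injury (+$2,750 flat): $21,280 + $2,750 = $24,030.

$24,030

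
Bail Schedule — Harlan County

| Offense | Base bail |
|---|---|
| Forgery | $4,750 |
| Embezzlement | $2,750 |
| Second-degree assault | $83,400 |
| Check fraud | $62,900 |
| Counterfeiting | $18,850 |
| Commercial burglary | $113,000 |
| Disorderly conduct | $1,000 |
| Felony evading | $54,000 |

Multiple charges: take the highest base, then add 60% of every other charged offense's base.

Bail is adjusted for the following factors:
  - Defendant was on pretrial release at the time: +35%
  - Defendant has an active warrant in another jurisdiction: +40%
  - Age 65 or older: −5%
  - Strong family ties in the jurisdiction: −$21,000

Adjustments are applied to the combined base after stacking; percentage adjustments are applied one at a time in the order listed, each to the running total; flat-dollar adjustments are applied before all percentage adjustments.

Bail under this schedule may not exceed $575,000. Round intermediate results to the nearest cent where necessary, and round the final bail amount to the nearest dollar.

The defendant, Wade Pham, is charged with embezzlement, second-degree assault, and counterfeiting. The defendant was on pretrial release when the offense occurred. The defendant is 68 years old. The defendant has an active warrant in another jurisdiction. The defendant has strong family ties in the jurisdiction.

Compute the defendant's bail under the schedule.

$135,309

Base amounts from the schedule: embezzlement $2,750; second-degree assault $83,400; counterfeiting $18,850.
Stacking rule: highest base plus 60% of each additional charge. Highest is second-degree assault at $83,400. Additional: $2,750 × 60% = $1,650; $18,850 × 60% = $11,310. Combined base = $83,400 + $12,960 = $96,360.
Strong family ties in the jurisdiction (−$21,000 flat): $96,360 − $21,000 = $75,360.
Defendant was on pretrial release at the time (+35%): $75,360 × 1.35 = $101,736.
Defendant has an active warrant in another jurisdiction (+40%): $101,736 × 1.4 = $142,430.40.
Age 65 or older (−5%): $142,430.40 × 0.95 = $135,308.88.
$135,308.88 is within the $575,000 maximum.
Rounded to the nearest dollar: $135,309.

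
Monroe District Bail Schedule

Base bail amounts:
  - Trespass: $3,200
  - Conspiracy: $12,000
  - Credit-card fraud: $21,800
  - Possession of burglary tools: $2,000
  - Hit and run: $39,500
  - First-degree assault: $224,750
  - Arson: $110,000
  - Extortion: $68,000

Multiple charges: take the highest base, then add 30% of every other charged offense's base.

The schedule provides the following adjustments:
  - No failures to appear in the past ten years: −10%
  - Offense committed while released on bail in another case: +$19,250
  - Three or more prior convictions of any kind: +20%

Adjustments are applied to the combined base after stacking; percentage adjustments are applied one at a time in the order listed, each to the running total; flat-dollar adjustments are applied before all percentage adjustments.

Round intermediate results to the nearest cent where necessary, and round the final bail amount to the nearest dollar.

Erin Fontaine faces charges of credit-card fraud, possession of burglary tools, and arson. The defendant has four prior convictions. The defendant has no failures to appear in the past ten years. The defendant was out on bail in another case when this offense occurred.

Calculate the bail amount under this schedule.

Base amounts from the schedule: credit-card fraud $21,800; possession of burglary tools $2,000; arson $110,000.
Stacking rule: highest base plus 30% of each additional charge. Highest is arson at $110,000. Additional: $21,800 × 30% = $6,540; $2,000 × 30% = $600. Combined base = $110,000 + $7,140 = $117,140.
Offense committed while released on bail in another case (+$19,250 flat): $117,140 + $19,250 = $136,390.
No failures to appear in the past ten years (−10%): $136,390 × 0.9 = $122,751.
Three or more prior convictions of any kind (+20%): $122,751 × 1.2 = $147,301.20.
Rounded to the nearest dollar: $147,301.

$147,301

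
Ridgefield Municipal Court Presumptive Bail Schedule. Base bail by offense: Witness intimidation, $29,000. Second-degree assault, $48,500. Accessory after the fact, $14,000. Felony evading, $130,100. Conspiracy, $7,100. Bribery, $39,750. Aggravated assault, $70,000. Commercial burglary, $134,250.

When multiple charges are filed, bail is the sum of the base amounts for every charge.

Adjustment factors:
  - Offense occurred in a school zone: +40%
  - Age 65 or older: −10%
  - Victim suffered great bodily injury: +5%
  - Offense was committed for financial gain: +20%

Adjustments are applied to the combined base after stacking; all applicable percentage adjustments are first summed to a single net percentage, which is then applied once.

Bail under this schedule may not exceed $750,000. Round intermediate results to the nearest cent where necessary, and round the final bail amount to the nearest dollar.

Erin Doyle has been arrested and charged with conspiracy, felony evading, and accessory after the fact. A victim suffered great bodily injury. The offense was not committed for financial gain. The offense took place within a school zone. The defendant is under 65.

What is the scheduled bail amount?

Base amounts from the schedule: conspiracy $7,100; felony evading $130,100; accessory after the fact $14,000.
Stacking rule: sum of all bases. $7,100 + $130,100 + $14,000 = $151,200.
Net percentage adjustment: +40% +5% = +45%. $151,200 × 1.45 = $219,240.
$219,240 is within the $750,000 maximum.

$219,240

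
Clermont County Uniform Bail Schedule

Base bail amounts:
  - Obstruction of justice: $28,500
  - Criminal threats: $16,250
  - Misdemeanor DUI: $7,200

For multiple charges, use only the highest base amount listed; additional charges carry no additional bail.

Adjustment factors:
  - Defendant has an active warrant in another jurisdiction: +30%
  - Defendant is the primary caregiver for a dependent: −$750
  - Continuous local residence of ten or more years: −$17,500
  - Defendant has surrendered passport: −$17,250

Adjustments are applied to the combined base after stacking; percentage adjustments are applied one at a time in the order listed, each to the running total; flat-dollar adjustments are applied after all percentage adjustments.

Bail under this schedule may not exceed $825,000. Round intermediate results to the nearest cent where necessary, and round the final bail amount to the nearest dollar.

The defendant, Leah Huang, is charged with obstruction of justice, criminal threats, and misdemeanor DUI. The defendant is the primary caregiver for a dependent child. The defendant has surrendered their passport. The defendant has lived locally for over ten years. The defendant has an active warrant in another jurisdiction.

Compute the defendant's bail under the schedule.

Base amounts from the schedule: obstruction of justice $28,500; criminal threats $16,250; misdemeanor DUI $7,200.
Stacking rule: use the highest base only. Highest is obstruction of justice at $28,500. Combined base = $28,500.
Defendant has an active warrant in another jurisdiction (+30%): $28,500 × 1.3 = $37,050.
Defendant is the primary caregiver for a dependent (−$750 flat): $37,050 − $750 = $36,300.
Continuous local residence of ten or more years (−$17,500 flat): $36,300 − $17,500 = $18,800.
Defendant has surrendered passport (−$17,250 flat): $18,800 − $17,250 = $1,550.
$1,550 is within the $825,000 maximum.

$1,550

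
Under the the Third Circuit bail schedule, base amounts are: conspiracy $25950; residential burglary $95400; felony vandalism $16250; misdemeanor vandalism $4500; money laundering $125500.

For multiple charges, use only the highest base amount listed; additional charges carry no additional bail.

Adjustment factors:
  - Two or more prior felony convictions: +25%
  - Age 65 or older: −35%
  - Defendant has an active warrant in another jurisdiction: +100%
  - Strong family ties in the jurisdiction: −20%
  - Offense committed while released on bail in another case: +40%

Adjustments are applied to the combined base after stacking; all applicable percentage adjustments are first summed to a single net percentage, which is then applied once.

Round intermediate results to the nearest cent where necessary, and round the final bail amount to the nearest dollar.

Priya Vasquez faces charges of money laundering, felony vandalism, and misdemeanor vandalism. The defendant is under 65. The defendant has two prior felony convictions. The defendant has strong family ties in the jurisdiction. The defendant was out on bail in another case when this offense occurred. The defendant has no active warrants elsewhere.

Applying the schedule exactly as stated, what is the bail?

$181975

Base amounts from the schedule: money laundering $125500; felony vandalism $16250; misdemeanor vandalism $4500.
Stacking rule: use the highest base only. Highest is money laundering at $125500. Combined base = $125500.
Net percentage adjustment: +25% −20% +40% = +45%. $125500 × 1.45 = $181975.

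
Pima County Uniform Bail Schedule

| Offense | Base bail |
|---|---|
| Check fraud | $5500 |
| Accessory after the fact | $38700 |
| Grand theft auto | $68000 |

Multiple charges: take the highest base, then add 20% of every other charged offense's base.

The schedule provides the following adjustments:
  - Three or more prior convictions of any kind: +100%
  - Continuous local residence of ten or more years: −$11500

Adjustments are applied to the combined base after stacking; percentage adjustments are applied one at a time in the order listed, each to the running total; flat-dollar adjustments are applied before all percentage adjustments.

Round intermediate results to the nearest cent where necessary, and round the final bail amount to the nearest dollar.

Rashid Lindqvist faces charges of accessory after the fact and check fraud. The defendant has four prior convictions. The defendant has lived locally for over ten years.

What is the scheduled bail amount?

Base amounts from the schedule: accessory after the fact $38700; check fraud $5500.
Stacking rule: highest base plus 20% of each additional charge. Highest is accessory after the fact at $38700. Additional: $5500 × 20% = $1100. Combined base = $38700 + $1100 = $39800.
Continuous local residence of ten or more years (−$11500 flat): $39800 − $11500 = $28300.
Three or more prior convictions of any kind (+100%): $28300 × 2 = $56600.

$56600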